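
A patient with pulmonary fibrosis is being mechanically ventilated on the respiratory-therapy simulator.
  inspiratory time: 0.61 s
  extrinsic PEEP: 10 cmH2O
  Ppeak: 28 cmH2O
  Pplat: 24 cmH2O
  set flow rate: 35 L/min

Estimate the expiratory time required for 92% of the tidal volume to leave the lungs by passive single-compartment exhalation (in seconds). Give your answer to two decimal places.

0.44

Flow: 35 L/min ÷ 60 = 0.5833 L/s.
Vt = flow × Ti = 0.5833 L/s × 0.61 s × 1000 mL/L = 355.81 mL.
R = (PIP − Pplat)/V̇ = (28 − 24) / 0.5833 = 4.0/0.5833 = 6.858 cmH2O·s/L.
C = Vt/(Pplat − PEEP) = 355.81 / (24 − 10) = 355.81/14.0 = 25.415 mL/cmH2O.
τ = R × C = 6.858 × 0.02542 L/cmH2O = 0.1743 s.
t = −τ·ln(1 − 0.92) = −0.1743·ln(0.08) = 0.4402 s.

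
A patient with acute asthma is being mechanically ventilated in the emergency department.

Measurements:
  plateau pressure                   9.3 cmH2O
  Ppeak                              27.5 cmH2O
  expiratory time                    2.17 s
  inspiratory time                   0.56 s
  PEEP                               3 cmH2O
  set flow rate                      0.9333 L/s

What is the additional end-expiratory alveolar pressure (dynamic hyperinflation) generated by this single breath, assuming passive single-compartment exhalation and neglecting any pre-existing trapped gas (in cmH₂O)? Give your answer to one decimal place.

Vt = flow × Ti = 0.9333 L/s × 0.56 s × 1000 mL/L = 522.65 mL.
R = (PIP − Pplat)/V̇ = (27.5 − 9.3) / 0.9333 = 18.2/0.9333 = 19.501 cmH2O·s/L.
C = Vt/(Pplat − PEEP) = 522.65 / (9.3 − 3) = 522.65/6.3 = 82.96 mL/cmH2O.
τ = R × C = 19.501 × 0.08296 L/cmH2O = 1.618 s.
Fraction remaining = e^(−Te/τ) = e^(−2.17/1.618) = 0.2615; trapped volume = 522.65 × 0.2615 = 136.67 mL.
Additional alveolar pressure from trapping ≈ V_trapped / C = 136.67 / 82.96 = 1.647 cmH2O.

1.6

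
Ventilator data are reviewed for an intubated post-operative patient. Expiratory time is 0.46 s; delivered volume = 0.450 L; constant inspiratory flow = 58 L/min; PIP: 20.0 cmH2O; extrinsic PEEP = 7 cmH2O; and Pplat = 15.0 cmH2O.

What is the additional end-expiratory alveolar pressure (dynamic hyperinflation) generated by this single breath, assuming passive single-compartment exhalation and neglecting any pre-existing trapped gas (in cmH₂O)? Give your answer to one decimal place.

Flow: 58 L/min ÷ 60 = 0.9667 L/s.
R = (PIP − Pplat)/V̇ = (20.0 − 15.0) / 0.9667 = 5.0/0.9667 = 5.172 cmH2O·s/L.
C = Vt/(Pplat − PEEP) = 450.0 / (15.0 − 7) = 450.0/8.0 = 56.25 mL/cmH2O.
τ = R × C = 5.172 × 0.05625 L/cmH2O = 0.2909 s.
Fraction remaining = e^(−Te/τ) = e^(−0.46/0.2909) = 0.2057; trapped volume = 450.0 × 0.2057 = 92.565 mL.
Additional alveolar pressure from trapping ≈ V_trapped / C = 92.565 / 56.25 = 1.646 cmH2O.

1.6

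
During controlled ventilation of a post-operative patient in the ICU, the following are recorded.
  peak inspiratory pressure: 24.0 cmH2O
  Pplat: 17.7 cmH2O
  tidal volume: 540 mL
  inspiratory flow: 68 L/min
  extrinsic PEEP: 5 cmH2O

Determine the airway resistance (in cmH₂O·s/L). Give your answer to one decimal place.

Flow: 68 L/min ÷ 60 = 1.1333 L/s.
Raw = (PIP − Pplat) / flow = (24.0 − 17.7) / 1.1333 = 6.3 / 1.1333 = 5.559 cmH2O·s/L.

5.6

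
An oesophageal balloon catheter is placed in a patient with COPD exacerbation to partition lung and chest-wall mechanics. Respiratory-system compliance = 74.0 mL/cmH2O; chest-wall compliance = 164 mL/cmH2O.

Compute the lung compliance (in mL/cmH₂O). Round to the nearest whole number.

135

1/CL = 1/Crs − 1/Ccw.
1/CL = 1/74.0 − 1/164 = 0.007416.
CL = 134.84 mL/cmH2O.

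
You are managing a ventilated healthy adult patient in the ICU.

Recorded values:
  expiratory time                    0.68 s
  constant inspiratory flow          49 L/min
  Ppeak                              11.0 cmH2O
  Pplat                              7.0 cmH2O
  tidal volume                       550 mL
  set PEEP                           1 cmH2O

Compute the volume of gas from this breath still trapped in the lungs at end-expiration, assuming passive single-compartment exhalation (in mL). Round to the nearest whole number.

121

Flow: 49 L/min ÷ 60 = 0.8167 L/s.
R = (PIP − Pplat)/V̇ = (11.0 − 7.0) / 0.8167 = 4.0/0.8167 = 4.898 cmH2O·s/L.
C = Vt/(Pplat − PEEP) = 550.0 / (7.0 − 1) = 550.0/6.0 = 91.667 mL/cmH2O.
τ = R × C = 4.898 × 0.09167 L/cmH2O = 0.449 s.
Fraction remaining = e^(−Te/τ) = e^(−0.68/0.449) = 0.2199.
Trapped volume = 550.0 × 0.2199 = 120.95 mL.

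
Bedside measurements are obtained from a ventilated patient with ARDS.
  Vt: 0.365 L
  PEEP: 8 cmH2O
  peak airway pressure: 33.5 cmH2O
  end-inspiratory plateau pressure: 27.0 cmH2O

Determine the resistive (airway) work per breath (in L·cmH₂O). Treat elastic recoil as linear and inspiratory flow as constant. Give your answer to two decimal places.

With constant inspiratory flow the resistive pressure is constant at PIP − Pplat = 33.5 − 27.0 = 6.5 cmH2O, so resistive work = 6.5 × 0.365 = 2.373 L·cmH2O.

2.37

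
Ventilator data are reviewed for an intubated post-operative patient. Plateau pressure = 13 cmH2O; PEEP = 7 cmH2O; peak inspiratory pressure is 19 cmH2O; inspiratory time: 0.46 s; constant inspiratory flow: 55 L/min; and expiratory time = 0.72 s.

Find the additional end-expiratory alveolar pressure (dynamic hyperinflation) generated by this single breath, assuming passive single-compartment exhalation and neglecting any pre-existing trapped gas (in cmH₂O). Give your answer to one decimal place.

1.3

Flow: 55 L/min ÷ 60 = 0.9167 L/s.
Vt = flow × Ti = 0.9167 L/s × 0.46 s × 1000 mL/L = 421.68 mL.
R = (PIP − Pplat)/V̇ = (19 − 13) / 0.9167 = 6.0/0.9167 = 6.545 cmH2O·s/L.
C = Vt/(Pplat − PEEP) = 421.68 / (13 − 7) = 421.68/6.0 = 70.28 mL/cmH2O.
τ = R × C = 6.545 × 0.07028 L/cmH2O = 0.46 s.
Fraction remaining = e^(−Te/τ) = e^(−0.72/0.46) = 0.209; trapped volume = 421.68 × 0.209 = 88.131 mL.
Additional alveolar pressure from trapping ≈ V_trapped / C = 88.131 / 70.28 = 1.254 cmH2O.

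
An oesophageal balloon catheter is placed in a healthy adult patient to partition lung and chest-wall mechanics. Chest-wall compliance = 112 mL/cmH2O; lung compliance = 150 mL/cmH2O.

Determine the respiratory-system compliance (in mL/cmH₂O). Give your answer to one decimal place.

64.1

Lung and chest wall are elastances in series: 1/Crs = 1/CL + 1/Ccw.
1/Crs = 1/150 + 1/112 = 0.0156.
Crs = 64.103 mL/cmH2O.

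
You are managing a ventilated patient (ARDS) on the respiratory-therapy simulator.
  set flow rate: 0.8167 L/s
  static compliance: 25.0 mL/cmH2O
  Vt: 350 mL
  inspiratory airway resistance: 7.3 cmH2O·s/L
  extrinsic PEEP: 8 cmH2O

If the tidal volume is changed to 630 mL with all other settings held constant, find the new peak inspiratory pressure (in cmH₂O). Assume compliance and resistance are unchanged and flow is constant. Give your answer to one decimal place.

39.2

PIP = Vt/C + R·V̇ + PEEP (constant-flow equation of motion).
Only the elastic term changes: ΔPIP = ΔVt / C = (630 − 350) / 25.0 = 11.2 cmH2O.
Original PIP = 350/25.0 + 7.3×0.8167 + 8 = 27.962 cmH2O; new PIP = 27.962 + (11.2) = 39.162 cmH2O.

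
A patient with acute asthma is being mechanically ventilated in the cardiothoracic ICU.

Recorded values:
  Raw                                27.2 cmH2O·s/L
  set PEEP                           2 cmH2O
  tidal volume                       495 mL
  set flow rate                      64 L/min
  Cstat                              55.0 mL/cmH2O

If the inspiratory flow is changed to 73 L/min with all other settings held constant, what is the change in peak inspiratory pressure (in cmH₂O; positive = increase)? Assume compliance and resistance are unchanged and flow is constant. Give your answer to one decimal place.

4.1

Flow: 64 L/min ÷ 60 = 1.0667 L/s.
New flow: 73 L/min ÷ 60 = 1.2167 L/s.
PIP = Vt/C + R·V̇ + PEEP (constant-flow equation of motion).
Only the resistive term changes: ΔPIP = R × ΔV̇ = 27.2 × (1.2167 − 1.0667) = 27.2 × 0.15 = 4.08 cmH2O.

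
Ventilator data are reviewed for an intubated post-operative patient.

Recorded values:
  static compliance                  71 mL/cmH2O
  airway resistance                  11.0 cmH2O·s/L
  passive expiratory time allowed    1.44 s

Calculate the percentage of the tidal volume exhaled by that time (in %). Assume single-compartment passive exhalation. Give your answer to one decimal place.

84.2

τ = R × C = 11.0 × 71 mL/cmH2O = 11.0 × 0.071 L/cmH2O = 0.781 s.
Passive exhalation: V(t)/V₀ = e^(−t/τ) = e^(−1.44/0.781) = 0.1582.
Fraction exhaled = 1 − 0.1582 = 0.8418 → 84.18%.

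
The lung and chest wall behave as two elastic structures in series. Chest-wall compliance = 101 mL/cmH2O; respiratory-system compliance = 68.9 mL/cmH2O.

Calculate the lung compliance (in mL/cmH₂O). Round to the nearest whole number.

217

1/CL = 1/Crs − 1/Ccw.
1/CL = 1/68.9 − 1/101 = 0.004613.
CL = 216.78 mL/cmH2O.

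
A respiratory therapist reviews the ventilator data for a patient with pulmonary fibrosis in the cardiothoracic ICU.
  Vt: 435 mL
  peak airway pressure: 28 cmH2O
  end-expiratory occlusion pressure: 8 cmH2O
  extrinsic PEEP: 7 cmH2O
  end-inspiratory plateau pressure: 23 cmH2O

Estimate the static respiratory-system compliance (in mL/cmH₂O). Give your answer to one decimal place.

29.0

End-expiratory occlusion gives total PEEP = 8 cmH2O (intrinsic PEEP = 8 − 7 = 1). Use total PEEP for the elastic gradient.
Cstat = Vt / (Pplat − PEEPtotal) = 435 / (23 − 8) = 435 / 15.0 = 29.0 mL/cmH2O.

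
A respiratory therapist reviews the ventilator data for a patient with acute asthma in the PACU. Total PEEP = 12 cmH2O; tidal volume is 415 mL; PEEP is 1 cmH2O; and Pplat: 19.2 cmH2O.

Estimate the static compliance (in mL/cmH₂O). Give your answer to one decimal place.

End-expiratory occlusion gives total PEEP = 12 cmH2O (intrinsic PEEP = 12 − 1 = 11). Use total PEEP for the elastic gradient.
Cstat = Vt / (Pplat − PEEPtotal) = 415 / (19.2 − 12) = 415 / 7.2 = 57.639 mL/cmH2O.

57.6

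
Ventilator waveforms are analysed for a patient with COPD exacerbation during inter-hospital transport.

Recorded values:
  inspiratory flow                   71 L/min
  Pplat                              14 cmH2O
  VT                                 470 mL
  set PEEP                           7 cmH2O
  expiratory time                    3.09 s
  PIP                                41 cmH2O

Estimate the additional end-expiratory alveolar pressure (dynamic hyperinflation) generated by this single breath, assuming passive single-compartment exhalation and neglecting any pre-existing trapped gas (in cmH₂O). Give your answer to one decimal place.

Flow: 71 L/min ÷ 60 = 1.1833 L/s.
R = (PIP − Pplat)/V̇ = (41 − 14) / 1.1833 = 27.0/1.1833 = 22.818 cmH2O·s/L.
C = Vt/(Pplat − PEEP) = 470.0 / (14 − 7) = 470.0/7.0 = 67.143 mL/cmH2O.
τ = R × C = 22.818 × 0.06714 L/cmH2O = 1.532 s.
Fraction remaining = e^(−Te/τ) = e^(−3.09/1.532) = 0.1331; trapped volume = 470.0 × 0.1331 = 62.557 mL.
Additional alveolar pressure from trapping ≈ V_trapped / C = 62.557 / 67.143 = 0.9317 cmH2O.

0.9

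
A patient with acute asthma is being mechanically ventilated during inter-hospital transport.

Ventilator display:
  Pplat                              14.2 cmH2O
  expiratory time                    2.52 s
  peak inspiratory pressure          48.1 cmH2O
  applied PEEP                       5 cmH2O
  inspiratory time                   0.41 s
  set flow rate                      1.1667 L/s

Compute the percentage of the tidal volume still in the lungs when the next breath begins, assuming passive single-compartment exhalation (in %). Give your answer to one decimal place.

Vt = flow × Ti = 1.1667 L/s × 0.41 s × 1000 mL/L = 478.35 mL.
R = (PIP − Pplat)/V̇ = (48.1 − 14.2) / 1.1667 = 33.9/1.1667 = 29.056 cmH2O·s/L.
C = Vt/(Pplat − PEEP) = 478.35 / (14.2 − 5) = 478.35/9.2 = 51.995 mL/cmH2O.
τ = R × C = 29.056 × 0.052 L/cmH2O = 1.511 s.
Fraction remaining at end-expiration = e^(−Te/τ) = e^(−2.52/1.511) = 0.1887 → 18.87%.

18.9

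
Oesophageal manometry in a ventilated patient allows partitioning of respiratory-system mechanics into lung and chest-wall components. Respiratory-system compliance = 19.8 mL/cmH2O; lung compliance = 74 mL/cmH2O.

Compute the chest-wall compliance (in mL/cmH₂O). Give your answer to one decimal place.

27.0

1/Ccw = 1/Crs − 1/CL.
1/Ccw = 1/19.8 − 1/74 = 0.03699.
Ccw = 27.034 mL/cmH2O.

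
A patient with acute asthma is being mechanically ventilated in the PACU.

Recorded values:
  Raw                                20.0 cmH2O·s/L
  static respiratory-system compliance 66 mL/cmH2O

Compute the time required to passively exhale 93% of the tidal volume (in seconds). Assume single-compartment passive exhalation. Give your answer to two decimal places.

τ = R × C = 20.0 × 66 mL/cmH2O = 20.0 × 0.066 L/cmH2O = 1.32 s.
Exhaled fraction f = 1 − e^(−t/τ) → t = −τ·ln(1 − f) = −1.32·ln(0.07) = 3.51 s.

3.51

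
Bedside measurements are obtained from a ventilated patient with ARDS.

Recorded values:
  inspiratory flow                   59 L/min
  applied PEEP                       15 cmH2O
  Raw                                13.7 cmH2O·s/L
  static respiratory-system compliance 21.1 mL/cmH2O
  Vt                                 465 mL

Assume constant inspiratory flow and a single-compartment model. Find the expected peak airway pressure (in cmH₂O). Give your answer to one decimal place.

Flow: 59 L/min ÷ 60 = 0.9833 L/s.
Equation of motion (constant flow): PIP = Vt/C + R·V̇ + PEEP.
PIP = 465/21.1 + 13.7×0.9833 + 15 = 22.038 + 13.471 + 15 = 50.509 cmH2O.

50.5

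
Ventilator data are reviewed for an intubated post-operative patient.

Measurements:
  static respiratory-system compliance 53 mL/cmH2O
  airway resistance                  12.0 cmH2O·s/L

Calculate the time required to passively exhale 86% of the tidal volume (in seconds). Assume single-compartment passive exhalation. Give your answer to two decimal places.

1.25

τ = R × C = 12.0 × 53 mL/cmH2O = 12.0 × 0.053 L/cmH2O = 0.636 s.
Exhaled fraction f = 1 − e^(−t/τ) → t = −τ·ln(1 − f) = −0.636·ln(0.14) = 1.25 s.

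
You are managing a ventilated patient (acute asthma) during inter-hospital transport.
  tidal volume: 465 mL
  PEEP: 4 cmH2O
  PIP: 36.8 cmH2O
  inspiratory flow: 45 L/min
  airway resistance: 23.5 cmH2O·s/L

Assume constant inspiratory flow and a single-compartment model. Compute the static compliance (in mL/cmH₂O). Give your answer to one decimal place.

Flow: 45 L/min ÷ 60 = 0.75 L/s.
Equation of motion (constant flow): PIP = Vt/C + R·V̇ + PEEP.
Vt/C = PIP − R·V̇ − PEEP = 36.8 − 23.5×0.75 − 4 = 36.8 − 17.625 − 4 = 15.175 cmH2O.
C = Vt / 15.175 = 465 / 15.175 = 30.643 mL/cmH2O.

30.6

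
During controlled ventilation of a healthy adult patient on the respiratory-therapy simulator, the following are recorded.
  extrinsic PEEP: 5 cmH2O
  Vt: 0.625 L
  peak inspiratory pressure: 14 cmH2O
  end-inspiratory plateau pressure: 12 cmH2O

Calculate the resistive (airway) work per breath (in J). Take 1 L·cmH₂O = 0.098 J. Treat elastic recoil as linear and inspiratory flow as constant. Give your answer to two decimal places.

0.12

With constant inspiratory flow the resistive pressure is constant at PIP − Pplat = 14 − 12 = 2.0 cmH2O, so resistive work = 2.0 × 0.625 = 1.25 L·cmH2O.
× 0.098 J/(L·cmH2O) → 0.1225 J.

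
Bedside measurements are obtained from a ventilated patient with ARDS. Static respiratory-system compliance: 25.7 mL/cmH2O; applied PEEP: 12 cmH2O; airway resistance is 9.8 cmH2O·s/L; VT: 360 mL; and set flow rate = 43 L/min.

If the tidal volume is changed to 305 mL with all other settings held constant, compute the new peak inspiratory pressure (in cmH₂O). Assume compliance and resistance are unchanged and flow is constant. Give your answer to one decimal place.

30.9

Flow: 43 L/min ÷ 60 = 0.7167 L/s.
PIP = Vt/C + R·V̇ + PEEP (constant-flow equation of motion).
Only the elastic term changes: ΔPIP = ΔVt / C = (305 − 360) / 25.7 = -2.14 cmH2O.
Original PIP = 360/25.7 + 9.8×0.7167 + 12 = 33.031 cmH2O; new PIP = 33.031 + (-2.14) = 30.891 cmH2O.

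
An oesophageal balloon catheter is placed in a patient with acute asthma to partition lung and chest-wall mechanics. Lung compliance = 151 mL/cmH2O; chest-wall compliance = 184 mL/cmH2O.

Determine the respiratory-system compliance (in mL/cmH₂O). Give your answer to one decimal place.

Lung and chest wall are elastances in series: 1/Crs = 1/CL + 1/Ccw.
1/Crs = 1/151 + 1/184 = 0.01206.
Crs = 82.919 mL/cmH2O.

82.9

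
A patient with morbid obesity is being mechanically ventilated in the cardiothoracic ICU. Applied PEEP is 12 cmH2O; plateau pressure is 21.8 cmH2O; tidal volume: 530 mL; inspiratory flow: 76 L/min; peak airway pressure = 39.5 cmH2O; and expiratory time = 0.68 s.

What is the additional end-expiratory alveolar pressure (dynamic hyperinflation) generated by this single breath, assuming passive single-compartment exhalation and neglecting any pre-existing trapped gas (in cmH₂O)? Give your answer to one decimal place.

Flow: 76 L/min ÷ 60 = 1.2667 L/s.
R = (PIP − Pplat)/V̇ = (39.5 − 21.8) / 1.2667 = 17.7/1.2667 = 13.973 cmH2O·s/L.
C = Vt/(Pplat − PEEP) = 530.0 / (21.8 − 12) = 530.0/9.8 = 54.082 mL/cmH2O.
τ = R × C = 13.973 × 0.05408 L/cmH2O = 0.7557 s.
Fraction remaining = e^(−Te/τ) = e^(−0.68/0.7557) = 0.4066; trapped volume = 530.0 × 0.4066 = 215.5 mL.
Additional alveolar pressure from trapping ≈ V_trapped / C = 215.5 / 54.082 = 3.985 cmH2O.

4.0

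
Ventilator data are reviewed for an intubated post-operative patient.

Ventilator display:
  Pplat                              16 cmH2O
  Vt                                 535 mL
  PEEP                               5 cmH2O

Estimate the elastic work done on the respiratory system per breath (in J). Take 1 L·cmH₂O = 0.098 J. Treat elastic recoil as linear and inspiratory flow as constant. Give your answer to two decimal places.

Elastic work ≈ ½ × (Pplat − PEEP) × Vt = 0.5 × (16 − 5) × 0.535 L = 0.5 × 11.0 × 0.535 = 2.943 L·cmH2O.
× 0.098 J/(L·cmH2O) → 0.2884 J.

0.29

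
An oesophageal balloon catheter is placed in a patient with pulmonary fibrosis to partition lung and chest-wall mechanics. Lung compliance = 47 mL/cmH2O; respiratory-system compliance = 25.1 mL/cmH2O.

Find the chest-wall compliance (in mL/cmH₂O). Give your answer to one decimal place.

1/Ccw = 1/Crs − 1/CL.
1/Ccw = 1/25.1 − 1/47 = 0.01856.
Ccw = 53.879 mL/cmH2O.

53.9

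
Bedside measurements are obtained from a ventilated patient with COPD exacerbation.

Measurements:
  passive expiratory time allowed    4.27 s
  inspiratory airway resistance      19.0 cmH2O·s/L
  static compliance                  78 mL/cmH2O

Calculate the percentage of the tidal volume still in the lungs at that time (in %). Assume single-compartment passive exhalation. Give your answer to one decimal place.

τ = R × C = 19.0 × 78 mL/cmH2O = 19.0 × 0.078 L/cmH2O = 1.482 s.
Passive exhalation: V(t)/V₀ = e^(−t/τ) = e^(−4.27/1.482) = 0.05607.
Fraction remaining = 0.05607 → 5.607%.

5.6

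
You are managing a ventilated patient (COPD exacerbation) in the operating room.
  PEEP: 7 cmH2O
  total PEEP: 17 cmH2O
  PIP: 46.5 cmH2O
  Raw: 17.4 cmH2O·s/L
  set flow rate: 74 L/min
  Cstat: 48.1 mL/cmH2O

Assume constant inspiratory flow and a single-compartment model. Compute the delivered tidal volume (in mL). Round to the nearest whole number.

Flow: 74 L/min ÷ 60 = 1.2333 L/s.
Total PEEP = 17 cmH2O (set 7 + intrinsic 10); this is the baseline alveolar pressure.
Equation of motion (constant flow): PIP = Vt/C + R·V̇ + PEEP.
Vt/C = PIP − R·V̇ − PEEP = 46.5 − 21.459 − 17 = 8.041 cmH2O.
Vt = C × 8.041 = 48.1 × 8.041 = 386.77 mL.

387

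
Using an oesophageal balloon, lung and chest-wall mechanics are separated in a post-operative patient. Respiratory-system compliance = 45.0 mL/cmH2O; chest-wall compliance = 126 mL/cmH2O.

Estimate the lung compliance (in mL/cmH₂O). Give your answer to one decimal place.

70.0

1/CL = 1/Crs − 1/Ccw.
1/CL = 1/45.0 − 1/126 = 0.01429.
CL = 69.979 mL/cmH2O.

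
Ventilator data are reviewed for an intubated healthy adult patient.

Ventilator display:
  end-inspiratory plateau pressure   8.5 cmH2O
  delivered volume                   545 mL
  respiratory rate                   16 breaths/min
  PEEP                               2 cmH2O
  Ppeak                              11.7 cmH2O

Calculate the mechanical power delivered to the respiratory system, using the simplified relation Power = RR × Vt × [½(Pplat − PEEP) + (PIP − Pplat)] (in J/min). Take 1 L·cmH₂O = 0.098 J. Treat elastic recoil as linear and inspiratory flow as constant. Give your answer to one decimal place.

Per-breath work = Vt × [½(Pplat−PEEP) + (PIP−Pplat)] = 0.545 × [0.5×6.5 + 3.2] = 0.545 × 6.45 = 3.515 L·cmH2O.
Power = 16 × 3.515 = 56.24 L·cmH2O/min.
× 0.098 J/(L·cmH2O) → 5.512 J/min.

5.5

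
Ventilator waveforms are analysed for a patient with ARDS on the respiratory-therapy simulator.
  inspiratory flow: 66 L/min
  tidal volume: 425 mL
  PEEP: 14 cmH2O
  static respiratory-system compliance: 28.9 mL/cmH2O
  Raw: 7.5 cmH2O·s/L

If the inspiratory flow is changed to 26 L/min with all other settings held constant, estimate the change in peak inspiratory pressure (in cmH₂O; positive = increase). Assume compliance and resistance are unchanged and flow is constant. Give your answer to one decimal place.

-5.0

Flow: 66 L/min ÷ 60 = 1.1 L/s.
New flow: 26 L/min ÷ 60 = 0.4333 L/s.
PIP = Vt/C + R·V̇ + PEEP (constant-flow equation of motion).
Only the resistive term changes: ΔPIP = R × ΔV̇ = 7.5 × (0.4333 − 1.1) = 7.5 × -0.6667 = -5.0 cmH2O.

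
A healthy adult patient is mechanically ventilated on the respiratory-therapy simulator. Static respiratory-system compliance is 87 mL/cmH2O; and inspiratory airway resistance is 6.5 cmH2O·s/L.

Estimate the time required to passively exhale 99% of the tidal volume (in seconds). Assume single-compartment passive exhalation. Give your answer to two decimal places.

2.60

τ = R × C = 6.5 × 87 mL/cmH2O = 6.5 × 0.087 L/cmH2O = 0.5655 s.
Exhaled fraction f = 1 − e^(−t/τ) → t = −τ·ln(1 − f) = −0.5655·ln(0.01) = 2.604 s.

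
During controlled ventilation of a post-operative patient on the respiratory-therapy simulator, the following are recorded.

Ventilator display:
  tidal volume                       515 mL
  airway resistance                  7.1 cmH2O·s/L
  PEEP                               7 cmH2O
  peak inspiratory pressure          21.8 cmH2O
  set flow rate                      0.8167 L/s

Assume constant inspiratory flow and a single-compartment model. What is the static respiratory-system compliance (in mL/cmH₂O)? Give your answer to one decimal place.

Equation of motion (constant flow): PIP = Vt/C + R·V̇ + PEEP.
Vt/C = PIP − R·V̇ − PEEP = 21.8 − 7.1×0.8167 − 7 = 21.8 − 5.799 − 7 = 9.001 cmH2O.
C = Vt / 9.001 = 515 / 9.001 = 57.216 mL/cmH2O.

57.2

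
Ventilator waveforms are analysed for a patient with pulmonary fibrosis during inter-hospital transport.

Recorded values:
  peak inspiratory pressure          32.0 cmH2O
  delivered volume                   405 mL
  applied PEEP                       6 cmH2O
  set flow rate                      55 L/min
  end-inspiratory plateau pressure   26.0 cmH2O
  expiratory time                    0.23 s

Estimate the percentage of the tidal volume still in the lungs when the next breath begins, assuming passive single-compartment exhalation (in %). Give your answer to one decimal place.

Flow: 55 L/min ÷ 60 = 0.9167 L/s.
R = (PIP − Pplat)/V̇ = (32.0 − 26.0) / 0.9167 = 6.0/0.9167 = 6.545 cmH2O·s/L.
C = Vt/(Pplat − PEEP) = 405.0 / (26.0 − 6) = 405.0/20.0 = 20.25 mL/cmH2O.
τ = R × C = 6.545 × 0.02025 L/cmH2O = 0.1325 s.
Fraction remaining at end-expiration = e^(−Te/τ) = e^(−0.23/0.1325) = 0.1763 → 17.63%.

17.6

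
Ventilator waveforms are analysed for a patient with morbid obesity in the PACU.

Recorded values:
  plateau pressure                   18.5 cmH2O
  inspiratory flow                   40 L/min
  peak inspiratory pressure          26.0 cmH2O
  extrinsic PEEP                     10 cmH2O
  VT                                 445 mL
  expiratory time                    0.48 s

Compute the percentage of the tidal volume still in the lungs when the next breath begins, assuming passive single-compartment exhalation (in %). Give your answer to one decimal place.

44.3

Flow: 40 L/min ÷ 60 = 0.6667 L/s.
R = (PIP − Pplat)/V̇ = (26.0 − 18.5) / 0.6667 = 7.5/0.6667 = 11.249 cmH2O·s/L.
C = Vt/(Pplat − PEEP) = 445.0 / (18.5 − 10) = 445.0/8.5 = 52.353 mL/cmH2O.
τ = R × C = 11.249 × 0.05235 L/cmH2O = 0.5889 s.
Fraction remaining at end-expiration = e^(−Te/τ) = e^(−0.48/0.5889) = 0.4426 → 44.26%.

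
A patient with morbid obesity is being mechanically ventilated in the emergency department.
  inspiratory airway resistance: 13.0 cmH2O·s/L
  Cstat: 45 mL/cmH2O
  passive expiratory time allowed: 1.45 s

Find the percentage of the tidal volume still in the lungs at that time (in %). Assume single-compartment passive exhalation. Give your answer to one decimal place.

τ = R × C = 13.0 × 45 mL/cmH2O = 13.0 × 0.045 L/cmH2O = 0.585 s.
Passive exhalation: V(t)/V₀ = e^(−t/τ) = e^(−1.45/0.585) = 0.08386.
Fraction remaining = 0.08386 → 8.386%.

8.4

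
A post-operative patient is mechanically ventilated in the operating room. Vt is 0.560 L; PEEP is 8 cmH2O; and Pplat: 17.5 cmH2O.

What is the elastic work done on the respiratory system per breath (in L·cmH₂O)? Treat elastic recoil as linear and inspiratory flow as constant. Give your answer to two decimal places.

2.66

Elastic work ≈ ½ × (Pplat − PEEP) × Vt = 0.5 × (17.5 − 8) × 0.560 L = 0.5 × 9.5 × 0.560 = 2.66 L·cmH2O.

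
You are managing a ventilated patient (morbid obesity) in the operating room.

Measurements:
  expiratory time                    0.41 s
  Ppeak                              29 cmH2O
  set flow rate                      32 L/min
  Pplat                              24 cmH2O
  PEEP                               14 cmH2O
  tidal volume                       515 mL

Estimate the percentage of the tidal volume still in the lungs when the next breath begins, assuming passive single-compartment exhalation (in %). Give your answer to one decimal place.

42.8

Flow: 32 L/min ÷ 60 = 0.5333 L/s.
R = (PIP − Pplat)/V̇ = (29 − 24) / 0.5333 = 5.0/0.5333 = 9.376 cmH2O·s/L.
C = Vt/(Pplat − PEEP) = 515.0 / (24 − 14) = 515.0/10.0 = 51.5 mL/cmH2O.
τ = R × C = 9.376 × 0.0515 L/cmH2O = 0.4829 s.
Fraction remaining at end-expiration = e^(−Te/τ) = e^(−0.41/0.4829) = 0.4278 → 42.78%.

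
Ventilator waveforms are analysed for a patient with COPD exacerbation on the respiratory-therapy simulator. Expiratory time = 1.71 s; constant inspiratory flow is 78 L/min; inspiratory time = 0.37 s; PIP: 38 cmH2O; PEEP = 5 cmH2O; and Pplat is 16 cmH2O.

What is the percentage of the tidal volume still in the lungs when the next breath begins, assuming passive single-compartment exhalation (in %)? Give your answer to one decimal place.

9.9

Flow: 78 L/min ÷ 60 = 1.3 L/s.
Vt = flow × Ti = 1.3 L/s × 0.37 s × 1000 mL/L = 481.0 mL.
R = (PIP − Pplat)/V̇ = (38 − 16) / 1.3 = 22.0/1.3 = 16.923 cmH2O·s/L.
C = Vt/(Pplat − PEEP) = 481.0 / (16 − 5) = 481.0/11.0 = 43.727 mL/cmH2O.
τ = R × C = 16.923 × 0.04373 L/cmH2O = 0.74 s.
Fraction remaining at end-expiration = e^(−Te/τ) = e^(−1.71/0.74) = 0.09918 → 9.918%.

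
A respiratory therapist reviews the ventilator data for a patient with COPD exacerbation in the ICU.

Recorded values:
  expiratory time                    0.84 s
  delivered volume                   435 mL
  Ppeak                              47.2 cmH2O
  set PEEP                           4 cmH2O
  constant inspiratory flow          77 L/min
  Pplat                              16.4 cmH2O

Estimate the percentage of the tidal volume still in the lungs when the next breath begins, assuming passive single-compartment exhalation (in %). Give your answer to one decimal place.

36.9

Flow: 77 L/min ÷ 60 = 1.2833 L/s.
R = (PIP − Pplat)/V̇ = (47.2 − 16.4) / 1.2833 = 30.8/1.2833 = 24.001 cmH2O·s/L.
C = Vt/(Pplat − PEEP) = 435.0 / (16.4 − 4) = 435.0/12.4 = 35.081 mL/cmH2O.
τ = R × C = 24.001 × 0.03508 L/cmH2O = 0.842 s.
Fraction remaining at end-expiration = e^(−Te/τ) = e^(−0.84/0.842) = 0.3688 → 36.88%.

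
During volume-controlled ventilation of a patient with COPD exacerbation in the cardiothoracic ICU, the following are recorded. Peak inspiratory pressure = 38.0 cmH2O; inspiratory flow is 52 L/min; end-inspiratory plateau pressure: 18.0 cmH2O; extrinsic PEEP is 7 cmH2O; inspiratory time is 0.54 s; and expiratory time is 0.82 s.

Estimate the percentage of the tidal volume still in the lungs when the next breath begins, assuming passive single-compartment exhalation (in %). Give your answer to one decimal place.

43.4

Flow: 52 L/min ÷ 60 = 0.8667 L/s.
Vt = flow × Ti = 0.8667 L/s × 0.54 s × 1000 mL/L = 468.02 mL.
R = (PIP − Pplat)/V̇ = (38.0 − 18.0) / 0.8667 = 20.0/0.8667 = 23.076 cmH2O·s/L.
C = Vt/(Pplat − PEEP) = 468.02 / (18.0 − 7) = 468.02/11.0 = 42.547 mL/cmH2O.
τ = R × C = 23.076 × 0.04255 L/cmH2O = 0.9819 s.
Fraction remaining at end-expiration = e^(−Te/τ) = e^(−0.82/0.9819) = 0.4338 → 43.38%.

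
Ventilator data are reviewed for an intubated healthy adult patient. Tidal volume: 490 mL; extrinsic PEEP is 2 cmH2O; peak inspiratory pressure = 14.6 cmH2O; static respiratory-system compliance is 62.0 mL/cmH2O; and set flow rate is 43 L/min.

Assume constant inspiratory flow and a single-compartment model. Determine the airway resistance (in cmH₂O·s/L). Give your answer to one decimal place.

6.6

Flow: 43 L/min ÷ 60 = 0.7167 L/s.
Equation of motion (constant flow): PIP = Vt/C + R·V̇ + PEEP.
R·V̇ = PIP − Vt/C − PEEP = 14.6 − 490/62.0 − 2 = 14.6 − 7.903 − 2 = 4.697 cmH2O.
R = 4.697 / 0.7167 = 6.554 cmH2O·s/L.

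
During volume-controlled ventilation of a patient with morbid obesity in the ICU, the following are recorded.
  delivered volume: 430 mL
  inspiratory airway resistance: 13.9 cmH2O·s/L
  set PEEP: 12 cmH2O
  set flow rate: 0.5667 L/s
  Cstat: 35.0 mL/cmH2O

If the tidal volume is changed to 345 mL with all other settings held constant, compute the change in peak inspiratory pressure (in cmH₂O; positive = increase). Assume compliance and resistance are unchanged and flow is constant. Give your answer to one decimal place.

-2.4

PIP = Vt/C + R·V̇ + PEEP (constant-flow equation of motion).
Only the elastic term changes: ΔPIP = ΔVt / C = (345 − 430) / 35.0 = -2.429 cmH2O.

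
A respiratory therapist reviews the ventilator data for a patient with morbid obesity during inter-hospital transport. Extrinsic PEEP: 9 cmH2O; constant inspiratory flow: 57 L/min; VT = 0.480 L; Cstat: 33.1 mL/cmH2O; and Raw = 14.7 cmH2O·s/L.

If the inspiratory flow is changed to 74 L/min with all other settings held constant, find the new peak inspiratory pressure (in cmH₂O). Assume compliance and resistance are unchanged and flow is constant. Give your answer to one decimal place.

41.6

Flow: 57 L/min ÷ 60 = 0.95 L/s.
New flow: 74 L/min ÷ 60 = 1.2333 L/s.
PIP = Vt/C + R·V̇ + PEEP (constant-flow equation of motion).
Only the resistive term changes: ΔPIP = R × ΔV̇ = 14.7 × (1.2333 − 0.95) = 14.7 × 0.2833 = 4.165 cmH2O.
Original PIP = 480/33.1 + 14.7×0.95 + 9 = 37.467 cmH2O; new PIP = 37.467 + (4.165) = 41.632 cmH2O.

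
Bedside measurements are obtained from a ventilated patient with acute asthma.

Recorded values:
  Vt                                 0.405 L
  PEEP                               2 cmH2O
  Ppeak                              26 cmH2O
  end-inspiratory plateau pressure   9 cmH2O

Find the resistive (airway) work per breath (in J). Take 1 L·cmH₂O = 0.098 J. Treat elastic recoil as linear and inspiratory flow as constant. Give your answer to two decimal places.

0.67

With constant inspiratory flow the resistive pressure is constant at PIP − Pplat = 26 − 9 = 17.0 cmH2O, so resistive work = 17.0 × 0.405 = 6.885 L·cmH2O.
× 0.098 J/(L·cmH2O) → 0.6747 J.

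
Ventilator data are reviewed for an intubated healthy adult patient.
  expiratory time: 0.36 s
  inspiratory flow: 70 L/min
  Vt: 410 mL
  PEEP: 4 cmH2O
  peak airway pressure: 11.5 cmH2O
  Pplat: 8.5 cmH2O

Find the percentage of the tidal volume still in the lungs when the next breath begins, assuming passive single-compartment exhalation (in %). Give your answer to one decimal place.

Flow: 70 L/min ÷ 60 = 1.1667 L/s.
R = (PIP − Pplat)/V̇ = (11.5 − 8.5) / 1.1667 = 3.0/1.1667 = 2.571 cmH2O·s/L.
C = Vt/(Pplat − PEEP) = 410.0 / (8.5 − 4) = 410.0/4.5 = 91.111 mL/cmH2O.
τ = R × C = 2.571 × 0.09111 L/cmH2O = 0.2342 s.
Fraction remaining at end-expiration = e^(−Te/τ) = e^(−0.36/0.2342) = 0.215 → 21.5%.

21.5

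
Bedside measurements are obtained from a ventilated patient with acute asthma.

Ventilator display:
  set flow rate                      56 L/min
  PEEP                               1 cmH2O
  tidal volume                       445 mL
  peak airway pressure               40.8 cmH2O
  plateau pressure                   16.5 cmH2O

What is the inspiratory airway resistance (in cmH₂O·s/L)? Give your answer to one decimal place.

Flow: 56 L/min ÷ 60 = 0.9333 L/s.
Raw = (PIP − Pplat) / flow = (40.8 − 16.5) / 0.9333 = 24.3 / 0.9333 = 26.037 cmH2O·s/L.

26.0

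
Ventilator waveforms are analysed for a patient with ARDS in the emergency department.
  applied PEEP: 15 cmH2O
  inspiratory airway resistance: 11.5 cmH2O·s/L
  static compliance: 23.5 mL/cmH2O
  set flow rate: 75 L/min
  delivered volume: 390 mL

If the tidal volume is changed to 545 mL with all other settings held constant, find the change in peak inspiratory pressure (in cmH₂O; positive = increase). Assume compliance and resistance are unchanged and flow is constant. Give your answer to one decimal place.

6.6

PIP = Vt/C + R·V̇ + PEEP (constant-flow equation of motion).
Only the elastic term changes: ΔPIP = ΔVt / C = (545 − 390) / 23.5 = 6.596 cmH2O.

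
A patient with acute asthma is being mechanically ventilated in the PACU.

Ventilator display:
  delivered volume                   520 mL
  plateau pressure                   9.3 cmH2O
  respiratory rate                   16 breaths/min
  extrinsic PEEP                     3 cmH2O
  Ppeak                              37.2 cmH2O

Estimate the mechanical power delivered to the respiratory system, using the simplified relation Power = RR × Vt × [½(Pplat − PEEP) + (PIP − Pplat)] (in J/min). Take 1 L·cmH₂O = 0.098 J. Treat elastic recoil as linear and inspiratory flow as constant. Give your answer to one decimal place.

Per-breath work = Vt × [½(Pplat−PEEP) + (PIP−Pplat)] = 0.520 × [0.5×6.3 + 27.9] = 0.520 × 31.05 = 16.146 L·cmH2O.
Power = 16 × 16.146 = 258.34 L·cmH2O/min.
× 0.098 J/(L·cmH2O) → 25.317 J/min.

25.3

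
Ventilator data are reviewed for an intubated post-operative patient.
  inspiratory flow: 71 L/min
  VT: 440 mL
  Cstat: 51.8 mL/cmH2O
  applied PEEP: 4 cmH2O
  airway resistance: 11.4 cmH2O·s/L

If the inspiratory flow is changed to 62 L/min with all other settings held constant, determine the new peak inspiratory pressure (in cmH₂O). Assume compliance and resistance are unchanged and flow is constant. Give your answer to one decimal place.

24.3

Flow: 71 L/min ÷ 60 = 1.1833 L/s.
New flow: 62 L/min ÷ 60 = 1.0333 L/s.
PIP = Vt/C + R·V̇ + PEEP (constant-flow equation of motion).
Only the resistive term changes: ΔPIP = R × ΔV̇ = 11.4 × (1.0333 − 1.1833) = 11.4 × -0.15 = -1.71 cmH2O.
Original PIP = 440/51.8 + 11.4×1.1833 + 4 = 25.984 cmH2O; new PIP = 25.984 + (-1.71) = 24.274 cmH2O.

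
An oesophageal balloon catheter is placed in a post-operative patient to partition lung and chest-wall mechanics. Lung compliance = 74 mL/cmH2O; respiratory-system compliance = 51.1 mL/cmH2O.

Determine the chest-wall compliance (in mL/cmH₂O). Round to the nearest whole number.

165

1/Ccw = 1/Crs − 1/CL.
1/Ccw = 1/51.1 − 1/74 = 0.006056.
Ccw = 165.13 mL/cmH2O.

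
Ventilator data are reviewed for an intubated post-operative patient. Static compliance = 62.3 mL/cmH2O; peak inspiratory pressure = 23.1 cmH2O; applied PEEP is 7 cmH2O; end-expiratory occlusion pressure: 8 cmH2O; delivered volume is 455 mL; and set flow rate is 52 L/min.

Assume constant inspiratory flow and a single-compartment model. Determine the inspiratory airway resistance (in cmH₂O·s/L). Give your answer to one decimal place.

9.0

Flow: 52 L/min ÷ 60 = 0.8667 L/s.
Total PEEP = 8 cmH2O (set 7 + intrinsic 1); this is the baseline alveolar pressure.
Equation of motion (constant flow): PIP = Vt/C + R·V̇ + PEEP.
R·V̇ = PIP − Vt/C − PEEP = 23.1 − 455/62.3 − 8 = 23.1 − 7.303 − 8 = 7.797 cmH2O.
R = 7.797 / 0.8667 = 8.996 cmH2O·s/L.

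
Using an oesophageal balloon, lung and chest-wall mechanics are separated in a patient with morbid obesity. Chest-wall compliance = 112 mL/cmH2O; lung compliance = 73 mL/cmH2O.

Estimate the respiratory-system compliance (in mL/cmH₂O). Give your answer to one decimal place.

44.2

Lung and chest wall are elastances in series: 1/Crs = 1/CL + 1/Ccw.
1/Crs = 1/73 + 1/112 = 0.02263.
Crs = 44.189 mL/cmH2O.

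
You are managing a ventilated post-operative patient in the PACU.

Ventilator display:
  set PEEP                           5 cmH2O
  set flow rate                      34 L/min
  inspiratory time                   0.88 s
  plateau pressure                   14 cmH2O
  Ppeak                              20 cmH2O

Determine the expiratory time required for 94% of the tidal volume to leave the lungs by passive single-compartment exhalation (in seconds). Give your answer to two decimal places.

1.65

Flow: 34 L/min ÷ 60 = 0.5667 L/s.
Vt = flow × Ti = 0.5667 L/s × 0.88 s × 1000 mL/L = 498.7 mL.
R = (PIP − Pplat)/V̇ = (20 − 14) / 0.5667 = 6.0/0.5667 = 10.588 cmH2O·s/L.
C = Vt/(Pplat − PEEP) = 498.7 / (14 − 5) = 498.7/9.0 = 55.411 mL/cmH2O.
τ = R × C = 10.588 × 0.05541 L/cmH2O = 0.5867 s.
t = −τ·ln(1 − 0.94) = −0.5867·ln(0.06) = 1.651 s.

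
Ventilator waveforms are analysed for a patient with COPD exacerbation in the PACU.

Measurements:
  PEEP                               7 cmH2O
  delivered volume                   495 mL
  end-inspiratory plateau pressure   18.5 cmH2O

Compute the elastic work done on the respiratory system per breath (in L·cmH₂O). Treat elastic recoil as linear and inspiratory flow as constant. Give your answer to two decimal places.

2.85

Elastic work ≈ ½ × (Pplat − PEEP) × Vt = 0.5 × (18.5 − 7) × 0.495 L = 0.5 × 11.5 × 0.495 = 2.846 L·cmH2O.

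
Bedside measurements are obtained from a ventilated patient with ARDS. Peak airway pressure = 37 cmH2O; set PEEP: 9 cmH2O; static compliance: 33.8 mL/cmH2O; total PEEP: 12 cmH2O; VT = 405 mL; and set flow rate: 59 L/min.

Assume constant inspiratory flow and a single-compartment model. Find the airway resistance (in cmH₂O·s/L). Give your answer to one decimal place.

13.2

Flow: 59 L/min ÷ 60 = 0.9833 L/s.
Total PEEP = 12 cmH2O (set 9 + intrinsic 3); this is the baseline alveolar pressure.
Equation of motion (constant flow): PIP = Vt/C + R·V̇ + PEEP.
R·V̇ = PIP − Vt/C − PEEP = 37 − 405/33.8 − 12 = 37 − 11.982 − 12 = 13.018 cmH2O.
R = 13.018 / 0.9833 = 13.239 cmH2O·s/L.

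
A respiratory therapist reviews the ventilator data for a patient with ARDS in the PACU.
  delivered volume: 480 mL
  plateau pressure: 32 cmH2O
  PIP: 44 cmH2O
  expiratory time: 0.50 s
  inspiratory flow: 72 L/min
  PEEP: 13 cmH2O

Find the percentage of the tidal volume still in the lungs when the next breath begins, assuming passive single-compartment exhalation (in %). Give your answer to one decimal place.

13.8

Flow: 72 L/min ÷ 60 = 1.2 L/s.
R = (PIP − Pplat)/V̇ = (44 − 32) / 1.2 = 12.0/1.2 = 10.0 cmH2O·s/L.
C = Vt/(Pplat − PEEP) = 480.0 / (32 − 13) = 480.0/19.0 = 25.263 mL/cmH2O.
τ = R × C = 10.0 × 0.02526 L/cmH2O = 0.2526 s.
Fraction remaining at end-expiration = e^(−Te/τ) = e^(−0.50/0.2526) = 0.1382 → 13.82%.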